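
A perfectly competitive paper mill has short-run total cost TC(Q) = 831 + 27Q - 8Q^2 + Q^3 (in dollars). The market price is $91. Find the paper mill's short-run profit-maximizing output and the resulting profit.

AVC = 27 - 8Q + Q^2; min AVC = $11 at Q = 4. Since P = $91 ≥ min AVC, the firm produces.
MC = 27 - 16Q + 3Q^2. Setting P = MC and taking the root on the rising branch gives Q* = 8.
TR = 91·8 = 728. TC = 831 + 216 = 1047. Profit = 728 − 1047 = -$319.
That loss of $319 beats the $831 the firm would lose by shutting down; producing recovers $512 of fixed cost.

Profit = -$319 at Q = 8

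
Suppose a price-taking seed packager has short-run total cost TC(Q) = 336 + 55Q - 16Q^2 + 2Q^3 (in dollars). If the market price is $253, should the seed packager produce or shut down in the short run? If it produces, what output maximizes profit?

Produce at Q = 9

Strip out fixed cost: VC = 55Q - 16Q^2 + 2Q^3. Then AVC = 55 - 16Q + 2Q^2 and MC = 55 - 32Q + 6Q^2.
The AVC parabola has its vertex at Q = 16/4 = 4, where AVC = 55 - 16·4 + 2·4^2 = $23.
Since P = $253 ≥ min AVC = $23, price covers variable cost and the firm should produce.
Set P = MC: 253 = 55 - 32Q + 6Q^2 → -198 - 32Q + 6Q^2 = 0. The roots are Q = -11/3 and Q = 9; the profit-maximizing output is on the rising part of MC, so Q* = 9.
Check: AVC at Q = 9 is $73 ≤ P, so revenue covers variable cost.
Profit = P·Q − TC = 253·9 − 993 = $1284.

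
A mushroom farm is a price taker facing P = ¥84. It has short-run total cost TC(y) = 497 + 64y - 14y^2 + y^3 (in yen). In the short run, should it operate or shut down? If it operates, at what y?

Produce at y = 10

Strip out fixed cost: VC = 64y - 14y^2 + y^3. Then AVC = 64 - 14y + y^2 and MC = 64 - 28y + 3y^2.
AVC hits its minimum where MC = AVC, at y = 7, giving min AVC = 64 - 14·7 + 7^2 = ¥15.
Because ¥84 ≥ ¥15, revenue can cover variable cost; the firm operates.
P = MC gives -20 - 28y + 3y^2 = 0, with roots -2/3 and 10. Take the larger (rising MC): y* = 10.
Check: AVC at y = 10 is ¥24 ≤ P, so revenue covers variable cost.
Profit = P·y − TC = 84·10 − 737 = ¥103.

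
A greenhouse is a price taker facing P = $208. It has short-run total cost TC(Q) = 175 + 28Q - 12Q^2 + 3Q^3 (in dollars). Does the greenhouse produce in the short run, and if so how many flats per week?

Produce at Q = 6

Variable cost is VC = 28Q - 12Q^2 + 3Q^3, so AVC = VC/Q = 28 - 12Q + 3Q^2 and MC = dTC/dQ = 28 - 24Q + 9Q^2.
AVC hits its minimum where MC = AVC, at Q = 2, giving min AVC = 28 - 12·2 + 3·2^2 = $16.
P = $208 exceeds min AVC = $16, so the firm stays open.
Solving P = MC: -180 - 24Q + 9Q^2 = 0 ⇒ Q = -10/3 or 6. On the upward-sloping branch, Q* = 6.
Check: AVC at Q = 6 is $64 ≤ P, so revenue covers variable cost.
Profit = P·Q − TC = 208·6 − 559 = $689.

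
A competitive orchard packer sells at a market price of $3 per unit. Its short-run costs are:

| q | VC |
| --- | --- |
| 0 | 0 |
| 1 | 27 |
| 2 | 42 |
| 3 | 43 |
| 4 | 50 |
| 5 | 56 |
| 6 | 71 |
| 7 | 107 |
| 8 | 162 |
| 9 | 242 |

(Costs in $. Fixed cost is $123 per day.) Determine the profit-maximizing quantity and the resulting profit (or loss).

Compute π = P·q − TC at each output: q=0: -123; q=1: -147; q=2: -159; q=3: -157; q=4: -161; q=5: -164; q=6: -176; q=7: -209; q=8: -261; q=9: -338.
Profit is highest at q = 0. Equivalently, the lowest AVC in the table is 56/5 ≈ $11.20 at q = 5, and P = $3 falls below it — price never covers variable cost, so the firm shuts down and loses only its fixed cost.

q = 0 (shut down); profit = -$123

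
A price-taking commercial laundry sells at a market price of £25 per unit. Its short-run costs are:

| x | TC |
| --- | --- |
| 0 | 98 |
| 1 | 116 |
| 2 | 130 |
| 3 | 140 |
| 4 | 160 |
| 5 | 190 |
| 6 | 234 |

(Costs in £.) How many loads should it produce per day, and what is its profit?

x = 4; profit = -£60

Tabulate TR − TC: x=0: -98; x=1: -91; x=2: -80; x=3: -65; x=4: -60; x=5: -65; x=6: -84.
Profit is maximized at x = 4. AVC there is 62/4 = £15.50 ≤ P, so producing beats shutting down (which would give -£98).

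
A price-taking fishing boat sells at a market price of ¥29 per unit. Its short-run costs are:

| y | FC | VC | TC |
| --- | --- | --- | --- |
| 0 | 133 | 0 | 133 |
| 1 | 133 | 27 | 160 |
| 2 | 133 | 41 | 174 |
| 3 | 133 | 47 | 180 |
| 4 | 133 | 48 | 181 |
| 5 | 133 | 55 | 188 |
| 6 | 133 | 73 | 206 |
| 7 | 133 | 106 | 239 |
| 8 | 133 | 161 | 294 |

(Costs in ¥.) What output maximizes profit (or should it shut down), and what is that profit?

y = 6; profit = -¥32

Compute π = P·y − TC at each output: y=0: -133; y=1: -131; y=2: -116; y=3: -93; y=4: -65; y=5: -43; y=6: -32; y=7: -36; y=8: -62.
Profit is maximized at y = 6. AVC there is 73/6 = ¥12.17 ≤ P, so producing beats shutting down (which would give -¥133).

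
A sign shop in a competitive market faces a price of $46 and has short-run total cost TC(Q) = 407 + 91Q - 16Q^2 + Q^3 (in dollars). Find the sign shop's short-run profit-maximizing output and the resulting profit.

AVC = 91 - 16Q + Q^2 has its minimum $27 at Q = 8; price $46 clears that bar, so the firm operates.
With MC = 91 - 32Q + 3Q^2, P = MC on the upward-sloping part at Q* = 9.
TR = 46·9 = 414. TC = 407 + 252 = 659. Profit = 414 − 659 = -$245.
Shutting down would mean losing the fixed cost of $407, so operating at a loss of $245 is better by $162.

Profit = -$245 at Q = 9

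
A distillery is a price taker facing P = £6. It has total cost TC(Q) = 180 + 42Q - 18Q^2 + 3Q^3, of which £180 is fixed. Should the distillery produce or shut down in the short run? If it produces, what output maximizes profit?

Strip out fixed cost: VC = 42Q - 18Q^2 + 3Q^3. Then AVC = 42 - 18Q + 3Q^2 and MC = 42 - 36Q + 9Q^2.
AVC is minimized where dAVC/dQ = -18 + 6Q = 0, at Q = 3; min AVC = 42 - 18·3 + 3·3^2 = £15.
With P < min AVC (£6 < £15), every unit sold adds to the loss.
Shutting down limits the loss to fixed cost, £180.

Shut down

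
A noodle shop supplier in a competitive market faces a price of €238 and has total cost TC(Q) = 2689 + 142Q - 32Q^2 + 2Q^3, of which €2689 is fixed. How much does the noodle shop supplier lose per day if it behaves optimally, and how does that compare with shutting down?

AVC = 142 - 32Q + 2Q^2; min AVC = €14 at Q = 8. Since P = €238 ≥ min AVC, the firm produces.
With MC = 142 - 64Q + 6Q^2, P = MC on the upward-sloping part at Q* = 12.
TR = 238·12 = 2856. TC = 2689 + 552 = 3241. Profit = 2856 − 3241 = -€385.
By producing, the firm covers all variable cost plus €2304 of fixed cost; shutting down would lose the full €2689.

Profit = -€385 at Q = 12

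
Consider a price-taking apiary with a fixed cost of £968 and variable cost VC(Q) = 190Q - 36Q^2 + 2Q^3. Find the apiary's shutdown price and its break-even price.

AVC = 190 - 36Q + 2Q^2; minimized at Q = 9, giving min AVC = £28. That is the shutdown price.
ATC = 968/Q + 190 - 36Q + 2Q^2. Setting dATC/dQ = −968/Q^2 − 36 + 4Q = 0 gives Q = 11 (since 4·11^3 − 36·11^2 = 968).
min ATC = 968/11 + 190 − 36·11 + 2·11^2 = £124. That is the break-even price.
For £28 ≤ P < £124 the firm produces at a loss; below £28 it shuts down.

Shutdown price = £28; break-even price = £124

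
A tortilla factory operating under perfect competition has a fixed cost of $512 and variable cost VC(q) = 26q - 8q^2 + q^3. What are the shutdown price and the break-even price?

Shutdown price = $10; break-even price = $90

Shutdown price = min AVC. AVC = 26 - 8q + q^2, with vertex at q = 4 and minimum $10.
ATC = 512/q + 26 - 8q + q^2. Setting dATC/dq = −512/q^2 − 8 + 2q = 0 gives q = 8 (since 2·8^3 − 8·8^2 = 512).
min ATC = 512/8 + 26 − 8·8 + 8^2 = $90. That is the break-even price.
For $10 ≤ P < $90 the firm produces at a loss; below $10 it shuts down.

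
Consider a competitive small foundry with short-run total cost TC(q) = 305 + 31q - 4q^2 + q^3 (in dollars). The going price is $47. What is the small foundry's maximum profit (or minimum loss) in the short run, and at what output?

Profit = -$241 at q = 4

AVC = 31 - 4q + q^2; min AVC = $27 at q = 2. Since P = $47 ≥ min AVC, the firm produces.
With MC = 31 - 8q + 3q^2, P = MC on the upward-sloping part at q* = 4.
TR = 47·4 = 188. TC = 305 + 124 = 429. Profit = 188 − 429 = -$241.
That loss of $241 beats the $305 the firm would lose by shutting down; producing recovers $64 of fixed cost.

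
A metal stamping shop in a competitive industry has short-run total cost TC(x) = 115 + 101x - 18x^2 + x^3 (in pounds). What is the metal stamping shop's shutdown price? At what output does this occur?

£20 per unit, at x = 9

The firm shuts down when price falls below the minimum of average variable cost. AVC = VC/x = 101 - 18x + x^2.
dAVC/dx = -18 + 2x = 0 gives x = 9. min AVC = 101 - 18·9 + 9^2 = 20.
The firm shuts down for any P below £20.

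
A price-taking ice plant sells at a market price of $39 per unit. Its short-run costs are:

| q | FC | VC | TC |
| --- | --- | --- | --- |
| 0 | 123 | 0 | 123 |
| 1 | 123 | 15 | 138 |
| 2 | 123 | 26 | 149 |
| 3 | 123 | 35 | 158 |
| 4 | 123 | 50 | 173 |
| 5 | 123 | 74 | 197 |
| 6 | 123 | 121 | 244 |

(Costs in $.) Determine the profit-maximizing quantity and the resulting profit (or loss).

Profit at each row (π = 39q − TC): q=0: -123; q=1: -99; q=2: -71; q=3: -41; q=4: -17; q=5: -2; q=6: -10.
Profit is maximized at q = 5. AVC there is 74/5 = $14.80 ≤ P, so producing beats shutting down (which would give -$123).

q = 5; profit = -$2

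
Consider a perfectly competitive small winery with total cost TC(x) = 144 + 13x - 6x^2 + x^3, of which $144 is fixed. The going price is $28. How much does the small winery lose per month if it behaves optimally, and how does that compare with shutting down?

AVC = 13 - 6x + x^2; min AVC = $4 at x = 3. Since P = $28 ≥ min AVC, the firm produces.
MC = 13 - 12x + 3x^2. Setting P = MC and taking the root on the rising branch gives x* = 5.
TR = 28·5 = 140. TC = 144 + 40 = 184. Profit = 140 − 184 = -$44.
Shutting down would mean losing the fixed cost of $144, so operating at a loss of $44 is better by $100.

Profit = -$44 at x = 5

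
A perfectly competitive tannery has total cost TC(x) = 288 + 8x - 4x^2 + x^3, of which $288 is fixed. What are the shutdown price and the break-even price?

Shutdown price = $4; break-even price = $68

Shutdown price = min AVC. AVC = 8 - 4x + x^2, with vertex at x = 2 and minimum $4.
ATC = 288/x + 8 - 4x + x^2. Setting dATC/dx = −288/x^2 − 4 + 2x = 0 gives x = 6 (since 2·6^3 − 4·6^2 = 288).
min ATC = 288/6 + 8 − 4·6 + 6^2 = $68. That is the break-even price.
Between these two prices the firm operates at a loss; above $68 it earns a profit.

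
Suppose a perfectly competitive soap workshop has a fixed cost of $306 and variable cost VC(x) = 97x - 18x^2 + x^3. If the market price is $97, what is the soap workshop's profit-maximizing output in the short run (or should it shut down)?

From TC, MC = TC'(x) = 97 - 36x + 3x^2 and AVC = VC/x = 97 - 18x + x^2.
AVC hits its minimum where MC = AVC, at x = 9, giving min AVC = 97 - 18·9 + 9^2 = $16.
Since P = $97 ≥ min AVC = $16, price covers variable cost and the firm should produce.
P = MC gives -36x + 3x^2 = 0, with roots 0 and 12. Take the larger (rising MC): x* = 12.
Check: AVC at x = 12 is $25 ≤ P, so revenue covers variable cost.
Profit = P·x − TC = 97·12 − 606 = $558.

Produce at x = 12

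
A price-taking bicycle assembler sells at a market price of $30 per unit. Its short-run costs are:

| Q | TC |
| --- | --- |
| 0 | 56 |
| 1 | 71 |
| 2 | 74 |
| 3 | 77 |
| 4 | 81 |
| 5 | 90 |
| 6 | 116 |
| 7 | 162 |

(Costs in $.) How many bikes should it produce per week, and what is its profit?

Q = 6; profit = $64

Profit at each row (π = 30Q − TC): Q=0: -56; Q=1: -41; Q=2: -14; Q=3: 13; Q=4: 39; Q=5: 60; Q=6: 64; Q=7: 48.
Profit is maximized at Q = 6. AVC there is 60/6 = $10 ≤ P, so producing beats shutting down (which would give -$56).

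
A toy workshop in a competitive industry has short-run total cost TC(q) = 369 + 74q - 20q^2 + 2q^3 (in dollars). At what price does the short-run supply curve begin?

The shutdown price is the minimum of AVC. VC = 74q - 20q^2 + 2q^3, so AVC = 74 - 20q + 2q^2.
dAVC/dq = -20 + 4q = 0 gives q = 5. min AVC = 74 - 20·5 + 2·5^2 = 24.
The firm shuts down for any P below $24.

$24 per unit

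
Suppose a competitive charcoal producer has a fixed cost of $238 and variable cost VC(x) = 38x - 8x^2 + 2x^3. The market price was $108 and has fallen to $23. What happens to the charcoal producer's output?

Output falls from 5 to 0 (the firm shuts down)

AVC = 38 - 8x + 2x^2, minimized at x = 2 where min AVC = $30. MC = 38 - 16x + 6x^2.
At P = $108 ≥ min AVC, set P = MC on the rising branch: x = 5.
At P = $23 < min AVC = $30, price no longer covers variable cost at any output, so the firm shuts down: x = 0.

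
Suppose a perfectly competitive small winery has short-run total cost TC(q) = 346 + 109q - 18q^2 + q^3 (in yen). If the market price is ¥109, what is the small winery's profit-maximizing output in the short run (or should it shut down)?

Strip out fixed cost: VC = 109q - 18q^2 + q^3. Then AVC = 109 - 18q + q^2 and MC = 109 - 36q + 3q^2.
The AVC parabola has its vertex at q = 18/2 = 9, where AVC = 109 - 18·9 + 9^2 = ¥28.
Because ¥109 ≥ ¥28, revenue can cover variable cost; the firm operates.
Set P = MC: 109 = 109 - 36q + 3q^2 → -36q + 3q^2 = 0. The roots are q = 0 and q = 12; the profit-maximizing output is on the rising part of MC, so q* = 12.
Check: AVC at q = 12 is ¥37 ≤ P, so revenue covers variable cost.
Profit = P·q − TC = 109·12 − 790 = ¥518.

Produce at q = 12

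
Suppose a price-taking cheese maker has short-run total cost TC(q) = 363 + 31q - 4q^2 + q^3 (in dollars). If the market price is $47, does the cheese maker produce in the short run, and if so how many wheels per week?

Variable cost is VC = 31q - 4q^2 + q^3, so AVC = VC/q = 31 - 4q + q^2 and MC = dTC/dq = 31 - 8q + 3q^2.
AVC is minimized where dAVC/dq = -4 + 2q = 0, at q = 2; min AVC = 31 - 4·2 + 2^2 = $27.
Because $47 ≥ $27, revenue can cover variable cost; the firm operates.
P = MC gives -16 - 8q + 3q^2 = 0, with roots -4/3 and 4. Take the larger (rising MC): q* = 4.
Check: AVC at q = 4 is $31 ≤ P, so revenue covers variable cost.
Profit = P·q − TC = 47·4 − 487 = -$299, a loss, but smaller than the $363 fixed cost the firm would lose by shutting down.

Produce at q = 4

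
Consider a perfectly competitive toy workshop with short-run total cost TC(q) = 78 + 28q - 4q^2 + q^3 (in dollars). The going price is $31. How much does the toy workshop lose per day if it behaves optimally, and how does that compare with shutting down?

Profit = -$60 at q = 3

AVC = 28 - 4q + q^2; min AVC = $24 at q = 2. Since P = $31 ≥ min AVC, the firm produces.
MC = 28 - 8q + 3q^2. Setting P = MC and taking the root on the rising branch gives q* = 3.
TR = 31·3 = 93. TC = 78 + 75 = 153. Profit = 93 − 153 = -$60.
Shutting down would mean losing the fixed cost of $78, so operating at a loss of $60 is better by $18.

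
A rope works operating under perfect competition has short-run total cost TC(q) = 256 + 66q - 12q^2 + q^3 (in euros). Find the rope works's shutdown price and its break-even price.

Shutdown price = min AVC. AVC = 66 - 12q + q^2, with vertex at q = 6 and minimum €30.
ATC = 256/q + 66 - 12q + q^2. Setting dATC/dq = −256/q^2 − 12 + 2q = 0 gives q = 8 (since 2·8^3 − 12·8^2 = 256).
min ATC = 256/8 + 66 − 12·8 + 8^2 = €66. That is the break-even price.
Between these two prices the firm operates at a loss; above €66 it earns a profit.

Shutdown price = €30; break-even price = €66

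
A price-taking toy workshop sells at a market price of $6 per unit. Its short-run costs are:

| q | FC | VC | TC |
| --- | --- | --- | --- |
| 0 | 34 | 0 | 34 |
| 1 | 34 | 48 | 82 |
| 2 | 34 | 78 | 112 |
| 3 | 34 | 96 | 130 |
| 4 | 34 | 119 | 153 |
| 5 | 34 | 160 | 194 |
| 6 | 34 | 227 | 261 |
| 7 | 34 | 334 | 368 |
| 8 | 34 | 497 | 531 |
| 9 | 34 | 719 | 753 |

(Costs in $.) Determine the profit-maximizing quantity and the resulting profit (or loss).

Tabulate TR − TC: q=0: -34; q=1: -76; q=2: -100; q=3: -112; q=4: -129; q=5: -164; q=6: -225; q=7: -326; q=8: -483; q=9: -699.
Profit is highest at q = 0. Equivalently, the lowest AVC in the table is 119/4 ≈ $29.75 at q = 4, and P = $6 falls below it — price never covers variable cost, so the firm shuts down and loses only its fixed cost.

q = 0 (shut down); profit = -$34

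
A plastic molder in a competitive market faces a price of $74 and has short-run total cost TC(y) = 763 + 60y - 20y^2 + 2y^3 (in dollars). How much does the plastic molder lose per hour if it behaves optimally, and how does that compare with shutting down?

AVC = 60 - 20y + 2y^2; min AVC = $10 at y = 5. Since P = $74 ≥ min AVC, the firm produces.
With MC = 60 - 40y + 6y^2, P = MC on the upward-sloping part at y* = 7.
TR = 74·7 = 518. TC = 763 + 126 = 889. Profit = 518 − 889 = -$371.
Shutting down would mean losing the fixed cost of $763, so operating at a loss of $371 is better by $392.

Profit = -$371 at y = 7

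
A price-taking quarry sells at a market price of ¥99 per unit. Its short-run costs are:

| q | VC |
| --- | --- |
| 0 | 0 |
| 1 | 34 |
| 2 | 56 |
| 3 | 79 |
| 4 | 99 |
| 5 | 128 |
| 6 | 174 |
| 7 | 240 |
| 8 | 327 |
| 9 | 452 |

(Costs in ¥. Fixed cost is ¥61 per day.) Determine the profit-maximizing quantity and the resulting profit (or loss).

q = 8; profit = ¥404

Compute π = P·q − TC at each output: q=0: -61; q=1: 4; q=2: 81; q=3: 157; q=4: 236; q=5: 306; q=6: 359; q=7: 392; q=8: 404; q=9: 378.
Profit is maximized at q = 8. AVC there is 327/8 = ¥40.88 ≤ P, so producing beats shutting down (which would give -¥61).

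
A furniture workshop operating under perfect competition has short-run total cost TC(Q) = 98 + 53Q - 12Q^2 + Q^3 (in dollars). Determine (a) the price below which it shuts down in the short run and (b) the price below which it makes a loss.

Shutdown price = $17; break-even price = $32

Shutdown price = min AVC. AVC = 53 - 12Q + Q^2, with vertex at Q = 6 and minimum $17.
ATC = 98/Q + 53 - 12Q + Q^2. Setting dATC/dQ = −98/Q^2 − 12 + 2Q = 0 gives Q = 7 (since 2·7^3 − 12·7^2 = 98).
min ATC = 98/7 + 53 − 12·7 + 7^2 = $32. That is the break-even price.
For $17 ≤ P < $32 the firm produces at a loss; below $17 it shuts down.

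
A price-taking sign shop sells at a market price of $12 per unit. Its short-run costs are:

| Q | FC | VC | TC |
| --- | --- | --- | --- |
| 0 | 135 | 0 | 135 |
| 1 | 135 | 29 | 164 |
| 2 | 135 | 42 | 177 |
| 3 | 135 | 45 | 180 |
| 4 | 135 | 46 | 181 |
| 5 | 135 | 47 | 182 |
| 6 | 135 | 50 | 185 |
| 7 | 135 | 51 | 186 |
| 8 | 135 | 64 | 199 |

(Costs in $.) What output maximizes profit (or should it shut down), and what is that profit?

Tabulate TR − TC: Q=0: -135; Q=1: -152; Q=2: -153; Q=3: -144; Q=4: -133; Q=5: -122; Q=6: -113; Q=7: -102; Q=8: -103.
Profit is maximized at Q = 7. AVC there is 51/7 = $7.29 ≤ P, so producing beats shutting down (which would give -$135).

Q = 7; profit = -$102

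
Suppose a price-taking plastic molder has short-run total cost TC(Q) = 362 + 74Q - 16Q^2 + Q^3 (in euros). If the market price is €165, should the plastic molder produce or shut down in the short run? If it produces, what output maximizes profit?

Produce at Q = 13

Strip out fixed cost: VC = 74Q - 16Q^2 + Q^3. Then AVC = 74 - 16Q + Q^2 and MC = 74 - 32Q + 3Q^2.
AVC is minimized where dAVC/dQ = -16 + 2Q = 0, at Q = 8; min AVC = 74 - 16·8 + 8^2 = €10.
Because €165 ≥ €10, revenue can cover variable cost; the firm operates.
Set P = MC: 165 = 74 - 32Q + 3Q^2 → -91 - 32Q + 3Q^2 = 0. The roots are Q = -7/3 and Q = 13; the profit-maximizing output is on the rising part of MC, so Q* = 13.
Check: AVC at Q = 13 is €35 ≤ P, so revenue covers variable cost.
Profit = P·Q − TC = 165·13 − 817 = €1328.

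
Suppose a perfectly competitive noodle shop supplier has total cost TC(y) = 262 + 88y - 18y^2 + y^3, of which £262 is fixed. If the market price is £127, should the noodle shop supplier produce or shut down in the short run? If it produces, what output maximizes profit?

Produce at y = 13

Strip out fixed cost: VC = 88y - 18y^2 + y^3. Then AVC = 88 - 18y + y^2 and MC = 88 - 36y + 3y^2.
AVC is minimized where dAVC/dy = -18 + 2y = 0, at y = 9; min AVC = 88 - 18·9 + 9^2 = £7.
Since P = £127 ≥ min AVC = £7, price covers variable cost and the firm should produce.
P = MC gives -39 - 36y + 3y^2 = 0, with roots -1 and 13. Take the larger (rising MC): y* = 13.
Check: AVC at y = 13 is £23 ≤ P, so revenue covers variable cost.
Profit = P·y − TC = 127·13 − 561 = £1090.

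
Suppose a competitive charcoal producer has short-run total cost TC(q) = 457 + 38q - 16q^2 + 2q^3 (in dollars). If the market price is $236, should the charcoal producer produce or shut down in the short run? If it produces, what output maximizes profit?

Strip out fixed cost: VC = 38q - 16q^2 + 2q^3. Then AVC = 38 - 16q + 2q^2 and MC = 38 - 32q + 6q^2.
AVC hits its minimum where MC = AVC, at q = 4, giving min AVC = 38 - 16·4 + 2·4^2 = $6.
Since P = $236 ≥ min AVC = $6, price covers variable cost and the firm should produce.
Set P = MC: 236 = 38 - 32q + 6q^2 → -198 - 32q + 6q^2 = 0. The roots are q = -11/3 and q = 9; the profit-maximizing output is on the rising part of MC, so q* = 9.
Check: AVC at q = 9 is $56 ≤ P, so revenue covers variable cost.
Profit = P·q − TC = 236·9 − 961 = $1163.

Produce at q = 9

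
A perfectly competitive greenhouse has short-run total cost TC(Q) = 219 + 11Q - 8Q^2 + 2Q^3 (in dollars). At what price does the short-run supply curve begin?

The firm shuts down when price falls below the minimum of average variable cost. AVC = VC/Q = 11 - 8Q + 2Q^2.
At the minimum of AVC, MC = AVC. MC = 11 - 16Q + 6Q^2; setting MC = AVC gives 4Q^2 - 8Q = 0, so Q = 2. min AVC = 3.
So the shutdown price is $3.

$3 per unit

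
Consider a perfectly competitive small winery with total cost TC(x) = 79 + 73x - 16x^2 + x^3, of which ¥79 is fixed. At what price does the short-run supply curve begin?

¥9 per unit

The firm shuts down when price falls below the minimum of average variable cost. AVC = VC/x = 73 - 16x + x^2.
dAVC/dx = -16 + 2x = 0 gives x = 8. min AVC = 73 - 16·8 + 8^2 = 9.
For P < ¥9 the firm produces nothing.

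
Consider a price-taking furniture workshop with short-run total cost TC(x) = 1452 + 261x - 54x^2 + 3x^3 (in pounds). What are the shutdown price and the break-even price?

AVC = 261 - 54x + 3x^2; minimized at x = 9, giving min AVC = £18. That is the shutdown price.
ATC = 1452/x + 261 - 54x + 3x^2. Setting dATC/dx = −1452/x^2 − 54 + 6x = 0 gives x = 11 (since 6·11^3 − 54·11^2 = 1452).
min ATC = 1452/11 + 261 − 54·11 + 3·11^2 = £162. That is the break-even price.
Between these two prices the firm operates at a loss; above £162 it earns a profit.

Shutdown price = £18; break-even price = £162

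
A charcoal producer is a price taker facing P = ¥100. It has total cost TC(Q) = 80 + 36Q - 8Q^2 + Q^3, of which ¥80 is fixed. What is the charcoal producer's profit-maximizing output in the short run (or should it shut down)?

Produce at Q = 8

From TC, MC = TC'(Q) = 36 - 16Q + 3Q^2 and AVC = VC/Q = 36 - 8Q + Q^2.
The AVC parabola has its vertex at Q = 8/2 = 4, where AVC = 36 - 8·4 + 4^2 = ¥20.
P = ¥100 exceeds min AVC = ¥20, so the firm stays open.
Set P = MC: 100 = 36 - 16Q + 3Q^2 → -64 - 16Q + 3Q^2 = 0. The roots are Q = -8/3 and Q = 8; the profit-maximizing output is on the rising part of MC, so Q* = 8.
Check: AVC at Q = 8 is ¥36 ≤ P, so revenue covers variable cost.
Profit = P·Q − TC = 100·8 − 368 = ¥432.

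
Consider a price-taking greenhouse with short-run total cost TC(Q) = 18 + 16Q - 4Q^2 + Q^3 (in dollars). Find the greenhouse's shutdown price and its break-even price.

Shutdown price = $12; break-even price = $19

Shutdown price = min AVC. AVC = 16 - 4Q + Q^2, with vertex at Q = 2 and minimum $12.
ATC = 18/Q + 16 - 4Q + Q^2. Setting dATC/dQ = −18/Q^2 − 4 + 2Q = 0 gives Q = 3 (since 2·3^3 − 4·3^2 = 18).
min ATC = 18/3 + 16 − 4·3 + 3^2 = $19. That is the break-even price.
For $12 ≤ P < $19 the firm produces at a loss; below $12 it shuts down.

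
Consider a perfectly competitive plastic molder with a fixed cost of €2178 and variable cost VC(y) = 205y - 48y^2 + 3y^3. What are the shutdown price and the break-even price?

Shutdown price = €13; break-even price = €238

Shutdown price = min AVC. AVC = 205 - 48y + 3y^2, with vertex at y = 8 and minimum €13.
ATC = 2178/y + 205 - 48y + 3y^2. Setting dATC/dy = −2178/y^2 − 48 + 6y = 0 gives y = 11 (since 6·11^3 − 48·11^2 = 2178).
min ATC = 2178/11 + 205 − 48·11 + 3·11^2 = €238. That is the break-even price.
Between these two prices the firm operates at a loss; above €238 it earns a profit.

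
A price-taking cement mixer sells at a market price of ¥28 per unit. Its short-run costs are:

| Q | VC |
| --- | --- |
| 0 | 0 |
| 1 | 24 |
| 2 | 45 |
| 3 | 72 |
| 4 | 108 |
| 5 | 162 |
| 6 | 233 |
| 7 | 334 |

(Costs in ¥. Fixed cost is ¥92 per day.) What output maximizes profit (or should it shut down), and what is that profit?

Tabulate TR − TC: Q=0: -92; Q=1: -88; Q=2: -81; Q=3: -80; Q=4: -88; Q=5: -114; Q=6: -157; Q=7: -230.
Profit is maximized at Q = 3. AVC there is 72/3 = ¥24 ≤ P, so producing beats shutting down (which would give -¥92).

Q = 3; profit = -¥80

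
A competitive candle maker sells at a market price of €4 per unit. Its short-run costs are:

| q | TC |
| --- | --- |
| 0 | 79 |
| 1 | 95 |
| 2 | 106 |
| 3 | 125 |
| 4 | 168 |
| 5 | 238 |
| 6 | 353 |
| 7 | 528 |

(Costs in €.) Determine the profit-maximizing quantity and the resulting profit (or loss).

q = 0 (shut down); profit = -€79

Compute π = P·q − TC at each output: q=0: -79; q=1: -91; q=2: -98; q=3: -113; q=4: -152; q=5: -218; q=6: -329; q=7: -500.
Profit is highest at q = 0. Equivalently, the lowest AVC in the table is 27/2 ≈ €13.50 at q = 2, and P = €4 falls below it — price never covers variable cost, so the firm shuts down and loses only its fixed cost.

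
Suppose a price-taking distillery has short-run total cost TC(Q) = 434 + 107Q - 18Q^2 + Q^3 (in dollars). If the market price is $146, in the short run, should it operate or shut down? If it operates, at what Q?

Strip out fixed cost: VC = 107Q - 18Q^2 + Q^3. Then AVC = 107 - 18Q + Q^2 and MC = 107 - 36Q + 3Q^2.
The AVC parabola has its vertex at Q = 18/2 = 9, where AVC = 107 - 18·9 + 9^2 = $26.
Because $146 ≥ $26, revenue can cover variable cost; the firm operates.
Set P = MC: 146 = 107 - 36Q + 3Q^2 → -39 - 36Q + 3Q^2 = 0. The roots are Q = -1 and Q = 13; the profit-maximizing output is on the rising part of MC, so Q* = 13.
Check: AVC at Q = 13 is $42 ≤ P, so revenue covers variable cost.
Profit = P·Q − TC = 146·13 − 980 = $918.

Produce at Q = 13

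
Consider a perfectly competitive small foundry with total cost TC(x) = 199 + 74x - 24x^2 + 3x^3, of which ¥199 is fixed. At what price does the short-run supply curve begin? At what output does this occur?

The shutdown price is the minimum of AVC. VC = 74x - 24x^2 + 3x^3, so AVC = 74 - 24x + 3x^2.
At the minimum of AVC, MC = AVC. MC = 74 - 48x + 9x^2; setting MC = AVC gives 6x^2 - 24x = 0, so x = 4. min AVC = 26.
So the shutdown price is ¥26.

¥26 per unit, at x = 4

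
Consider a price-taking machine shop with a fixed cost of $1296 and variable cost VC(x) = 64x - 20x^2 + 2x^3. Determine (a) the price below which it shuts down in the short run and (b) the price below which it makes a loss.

AVC = 64 - 20x + 2x^2; minimized at x = 5, giving min AVC = $14. That is the shutdown price.
ATC = 1296/x + 64 - 20x + 2x^2. Setting dATC/dx = −1296/x^2 − 20 + 4x = 0 gives x = 9 (since 4·9^3 − 20·9^2 = 1296).
min ATC = 1296/9 + 64 − 20·9 + 2·9^2 = $190. That is the break-even price.
Between these two prices the firm operates at a loss; above $190 it earns a profit.

Shutdown price = $14; break-even price = $190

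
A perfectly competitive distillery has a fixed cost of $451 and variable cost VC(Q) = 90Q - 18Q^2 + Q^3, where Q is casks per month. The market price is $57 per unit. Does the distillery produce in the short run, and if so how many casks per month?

Produce at Q = 11

From TC, MC = TC'(Q) = 90 - 36Q + 3Q^2 and AVC = VC/Q = 90 - 18Q + Q^2.
The AVC parabola has its vertex at Q = 18/2 = 9, where AVC = 90 - 18·9 + 9^2 = $9.
Since P = $57 ≥ min AVC = $9, price covers variable cost and the firm should produce.
Solving P = MC: 33 - 36Q + 3Q^2 = 0 ⇒ Q = 1 or 11. On the upward-sloping branch, Q* = 11.
Check: AVC at Q = 11 is $13 ≤ P, so revenue covers variable cost.
Profit = P·Q − TC = 57·11 − 594 = $33.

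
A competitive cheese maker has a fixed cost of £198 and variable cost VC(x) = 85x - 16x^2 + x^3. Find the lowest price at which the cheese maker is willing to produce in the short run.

£21 per unit

The firm shuts down when price falls below the minimum of average variable cost. AVC = VC/x = 85 - 16x + x^2.
At the minimum of AVC, MC = AVC. MC = 85 - 32x + 3x^2; setting MC = AVC gives 2x^2 - 16x = 0, so x = 8. min AVC = 21.
For P < £21 the firm produces nothing.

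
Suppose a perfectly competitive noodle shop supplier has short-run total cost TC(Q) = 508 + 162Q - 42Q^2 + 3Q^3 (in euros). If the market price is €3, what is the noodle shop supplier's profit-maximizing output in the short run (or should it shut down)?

Variable cost is VC = 162Q - 42Q^2 + 3Q^3, so AVC = VC/Q = 162 - 42Q + 3Q^2 and MC = dTC/dQ = 162 - 84Q + 9Q^2.
AVC is minimized where dAVC/dQ = -42 + 6Q = 0, at Q = 7; min AVC = 162 - 42·7 + 3·7^2 = €15.
With P < min AVC (€3 < €15), every unit sold adds to the loss.
The firm minimizes its loss by shutting down and losing only its fixed cost of €508.

Shut down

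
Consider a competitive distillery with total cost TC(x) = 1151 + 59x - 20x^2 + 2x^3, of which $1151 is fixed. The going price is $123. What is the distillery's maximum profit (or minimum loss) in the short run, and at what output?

AVC = 59 - 20x + 2x^2; min AVC = $9 at x = 5. Since P = $123 ≥ min AVC, the firm produces.
MC = 59 - 40x + 6x^2. Setting P = MC and taking the root on the rising branch gives x* = 8.
TR = 123·8 = 984. TC = 1151 + 216 = 1367. Profit = 984 − 1367 = -$383.
Shutting down would mean losing the fixed cost of $1151, so operating at a loss of $383 is better by $768.

Profit = -$383 at x = 8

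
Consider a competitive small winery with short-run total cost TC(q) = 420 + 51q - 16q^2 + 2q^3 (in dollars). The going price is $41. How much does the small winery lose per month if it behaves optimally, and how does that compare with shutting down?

Profit = -$320 at q = 5

AVC = 51 - 16q + 2q^2; min AVC = $19 at q = 4. Since P = $41 ≥ min AVC, the firm produces.
With MC = 51 - 32q + 6q^2, P = MC on the upward-sloping part at q* = 5.
TR = 41·5 = 205. TC = 420 + 105 = 525. Profit = 205 − 525 = -$320.
By producing, the firm covers all variable cost plus $100 of fixed cost; shutting down would lose the full $420.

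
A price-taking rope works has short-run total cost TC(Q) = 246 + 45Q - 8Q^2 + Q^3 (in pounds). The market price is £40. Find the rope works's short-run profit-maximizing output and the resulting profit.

Profit = -£196 at Q = 5

AVC = 45 - 8Q + Q^2; min AVC = £29 at Q = 4. Since P = £40 ≥ min AVC, the firm produces.
With MC = 45 - 16Q + 3Q^2, P = MC on the upward-sloping part at Q* = 5.
TR = 40·5 = 200. TC = 246 + 150 = 396. Profit = 200 − 396 = -£196.
Shutting down would mean losing the fixed cost of £246, so operating at a loss of £196 is better by £50.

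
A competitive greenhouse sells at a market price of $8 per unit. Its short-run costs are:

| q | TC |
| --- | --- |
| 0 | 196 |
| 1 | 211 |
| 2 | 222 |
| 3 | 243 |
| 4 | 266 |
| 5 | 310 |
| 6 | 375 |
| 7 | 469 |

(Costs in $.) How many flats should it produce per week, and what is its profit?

Tabulate TR − TC: q=0: -196; q=1: -203; q=2: -206; q=3: -219; q=4: -234; q=5: -270; q=6: -327; q=7: -413.
Profit is highest at q = 0. Equivalently, the lowest AVC in the table is 26/2 ≈ $13 at q = 2, and P = $8 falls below it — price never covers variable cost, so the firm shuts down and loses only its fixed cost.

q = 0 (shut down); profit = -$196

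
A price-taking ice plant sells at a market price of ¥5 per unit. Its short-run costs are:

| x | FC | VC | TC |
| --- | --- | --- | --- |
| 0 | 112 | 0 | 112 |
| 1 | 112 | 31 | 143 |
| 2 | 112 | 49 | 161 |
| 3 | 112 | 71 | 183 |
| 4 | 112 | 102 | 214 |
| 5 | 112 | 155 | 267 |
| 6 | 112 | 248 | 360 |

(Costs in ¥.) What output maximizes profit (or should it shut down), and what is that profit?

x = 0 (shut down); profit = -¥112

Tabulate TR − TC: x=0: -112; x=1: -138; x=2: -151; x=3: -168; x=4: -194; x=5: -242; x=6: -330.
Profit is highest at x = 0. Equivalently, the lowest AVC in the table is 71/3 ≈ ¥23.67 at x = 3, and P = ¥5 falls below it — price never covers variable cost, so the firm shuts down and loses only its fixed cost.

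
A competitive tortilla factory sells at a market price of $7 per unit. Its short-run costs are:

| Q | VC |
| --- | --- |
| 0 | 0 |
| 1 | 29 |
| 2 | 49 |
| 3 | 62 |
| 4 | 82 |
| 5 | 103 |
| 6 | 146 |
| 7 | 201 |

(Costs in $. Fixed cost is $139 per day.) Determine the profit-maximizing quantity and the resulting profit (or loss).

Tabulate TR − TC: Q=0: -139; Q=1: -161; Q=2: -174; Q=3: -180; Q=4: -193; Q=5: -207; Q=6: -243; Q=7: -291.
Profit is highest at Q = 0. Equivalently, the lowest AVC in the table is 82/4 ≈ $20.50 at Q = 4, and P = $7 falls below it — price never covers variable cost, so the firm shuts down and loses only its fixed cost.

Q = 0 (shut down); profit = -$139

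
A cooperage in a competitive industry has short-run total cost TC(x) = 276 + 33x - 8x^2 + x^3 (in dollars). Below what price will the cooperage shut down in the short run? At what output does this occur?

The firm shuts down when price falls below the minimum of average variable cost. AVC = VC/x = 33 - 8x + x^2.
dAVC/dx = -8 + 2x = 0 gives x = 4. min AVC = 33 - 8·4 + 4^2 = 17.
So the shutdown price is $17.

$17 per unit, at x = 4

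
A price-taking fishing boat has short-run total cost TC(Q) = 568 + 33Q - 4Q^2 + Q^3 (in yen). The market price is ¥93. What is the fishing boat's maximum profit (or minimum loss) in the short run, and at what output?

Profit = -¥280 at Q = 6

AVC = 33 - 4Q + Q^2; min AVC = ¥29 at Q = 2. Since P = ¥93 ≥ min AVC, the firm produces.
MC = 33 - 8Q + 3Q^2. Setting P = MC and taking the root on the rising branch gives Q* = 6.
TR = 93·6 = 558. TC = 568 + 270 = 838. Profit = 558 − 838 = -¥280.
That loss of ¥280 beats the ¥568 the firm would lose by shutting down; producing recovers ¥288 of fixed cost.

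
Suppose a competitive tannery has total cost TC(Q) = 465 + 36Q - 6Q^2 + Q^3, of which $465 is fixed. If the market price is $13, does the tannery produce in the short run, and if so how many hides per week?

Variable cost is VC = 36Q - 6Q^2 + Q^3, so AVC = VC/Q = 36 - 6Q + Q^2 and MC = dTC/dQ = 36 - 12Q + 3Q^2.
The AVC parabola has its vertex at Q = 6/2 = 3, where AVC = 36 - 6·3 + 3^2 = $27.
Since P = $13 < min AVC = $27, price fails to cover variable cost at any output.
The firm minimizes its loss by shutting down and losing only its fixed cost of $465.

Shut down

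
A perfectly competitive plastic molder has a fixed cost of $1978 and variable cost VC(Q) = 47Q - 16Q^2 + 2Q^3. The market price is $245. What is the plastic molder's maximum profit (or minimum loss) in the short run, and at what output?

AVC = 47 - 16Q + 2Q^2 has its minimum $15 at Q = 4; price $245 clears that bar, so the firm operates.
With MC = 47 - 32Q + 6Q^2, P = MC on the upward-sloping part at Q* = 9.
TR = 245·9 = 2205. TC = 1978 + 585 = 2563. Profit = 2205 − 2563 = -$358.
Shutting down would mean losing the fixed cost of $1978, so operating at a loss of $358 is better by $1620.

Profit = -$358 at Q = 9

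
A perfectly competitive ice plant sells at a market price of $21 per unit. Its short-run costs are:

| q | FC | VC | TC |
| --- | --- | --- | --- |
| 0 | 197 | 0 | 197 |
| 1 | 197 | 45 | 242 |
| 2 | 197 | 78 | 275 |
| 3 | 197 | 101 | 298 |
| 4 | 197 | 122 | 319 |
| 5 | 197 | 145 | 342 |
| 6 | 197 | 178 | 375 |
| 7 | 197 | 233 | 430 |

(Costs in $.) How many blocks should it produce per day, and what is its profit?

Compute π = P·q − TC at each output: q=0: -197; q=1: -221; q=2: -233; q=3: -235; q=4: -235; q=5: -237; q=6: -249; q=7: -283.
Profit is highest at q = 0. Equivalently, the lowest AVC in the table is 145/5 ≈ $29 at q = 5, and P = $21 falls below it — price never covers variable cost, so the firm shuts down and loses only its fixed cost.

q = 0 (shut down); profit = -$197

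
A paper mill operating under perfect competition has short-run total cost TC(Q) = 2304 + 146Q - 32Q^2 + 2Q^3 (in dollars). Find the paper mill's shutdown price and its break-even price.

Shutdown price = min AVC. AVC = 146 - 32Q + 2Q^2, with vertex at Q = 8 and minimum $18.
ATC = 2304/Q + 146 - 32Q + 2Q^2. Setting dATC/dQ = −2304/Q^2 − 32 + 4Q = 0 gives Q = 12 (since 4·12^3 − 32·12^2 = 2304).
min ATC = 2304/12 + 146 − 32·12 + 2·12^2 = $242. That is the break-even price.
Between these two prices the firm operates at a loss; above $242 it earns a profit.

Shutdown price = $18; break-even price = $242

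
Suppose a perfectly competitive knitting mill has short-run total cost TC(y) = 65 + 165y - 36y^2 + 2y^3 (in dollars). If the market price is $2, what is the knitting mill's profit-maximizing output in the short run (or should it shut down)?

From TC, MC = TC'(y) = 165 - 72y + 6y^2 and AVC = VC/y = 165 - 36y + 2y^2.
AVC is minimized where dAVC/dy = -36 + 4y = 0, at y = 9; min AVC = 165 - 36·9 + 2·9^2 = $3.
Since P = $2 < min AVC = $3, price fails to cover variable cost at any output.
Shutting down limits the loss to fixed cost, $65.

Shut down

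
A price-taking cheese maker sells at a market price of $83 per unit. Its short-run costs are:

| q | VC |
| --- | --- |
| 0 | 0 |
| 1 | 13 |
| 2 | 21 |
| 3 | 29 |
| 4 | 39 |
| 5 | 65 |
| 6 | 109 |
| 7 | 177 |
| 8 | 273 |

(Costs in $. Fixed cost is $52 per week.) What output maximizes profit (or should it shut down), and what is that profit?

Compute π = P·q − TC at each output: q=0: -52; q=1: 18; q=2: 93; q=3: 168; q=4: 241; q=5: 298; q=6: 337; q=7: 352; q=8: 339.
Profit is maximized at q = 7. AVC there is 177/7 = $25.29 ≤ P, so producing beats shutting down (which would give -$52).

q = 7; profit = $352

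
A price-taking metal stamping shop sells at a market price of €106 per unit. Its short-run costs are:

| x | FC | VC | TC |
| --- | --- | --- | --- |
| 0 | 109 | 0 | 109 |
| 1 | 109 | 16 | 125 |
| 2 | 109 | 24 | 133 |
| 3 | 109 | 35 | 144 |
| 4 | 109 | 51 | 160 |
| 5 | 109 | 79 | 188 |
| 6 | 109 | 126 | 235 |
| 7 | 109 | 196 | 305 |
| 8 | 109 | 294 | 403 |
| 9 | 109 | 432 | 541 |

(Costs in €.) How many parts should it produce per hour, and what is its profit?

x = 8; profit = €445

Profit at each row (π = 106x − TC): x=0: -109; x=1: -19; x=2: 79; x=3: 174; x=4: 264; x=5: 342; x=6: 401; x=7: 437; x=8: 445; x=9: 413.
Profit is maximized at x = 8. AVC there is 294/8 = €36.75 ≤ P, so producing beats shutting down (which would give -€109).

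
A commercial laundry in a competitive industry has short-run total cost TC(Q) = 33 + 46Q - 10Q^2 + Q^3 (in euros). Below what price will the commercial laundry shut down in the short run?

The shutdown price is the minimum of AVC. VC = 46Q - 10Q^2 + Q^3, so AVC = 46 - 10Q + Q^2.
dAVC/dQ = -10 + 2Q = 0 gives Q = 5. min AVC = 46 - 10·5 + 5^2 = 21.
For P < €21 the firm produces nothing.

€21 per unit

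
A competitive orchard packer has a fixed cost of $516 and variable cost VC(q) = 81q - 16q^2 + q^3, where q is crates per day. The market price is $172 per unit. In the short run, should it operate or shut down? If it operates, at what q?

From TC, MC = TC'(q) = 81 - 32q + 3q^2 and AVC = VC/q = 81 - 16q + q^2.
AVC hits its minimum where MC = AVC, at q = 8, giving min AVC = 81 - 16·8 + 8^2 = $17.
Since P = $172 ≥ min AVC = $17, price covers variable cost and the firm should produce.
Set P = MC: 172 = 81 - 32q + 3q^2 → -91 - 32q + 3q^2 = 0. The roots are q = -7/3 and q = 13; the profit-maximizing output is on the rising part of MC, so q* = 13.
Check: AVC at q = 13 is $42 ≤ P, so revenue covers variable cost.
Profit = P·q − TC = 172·13 − 1062 = $1174.

Produce at q = 13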